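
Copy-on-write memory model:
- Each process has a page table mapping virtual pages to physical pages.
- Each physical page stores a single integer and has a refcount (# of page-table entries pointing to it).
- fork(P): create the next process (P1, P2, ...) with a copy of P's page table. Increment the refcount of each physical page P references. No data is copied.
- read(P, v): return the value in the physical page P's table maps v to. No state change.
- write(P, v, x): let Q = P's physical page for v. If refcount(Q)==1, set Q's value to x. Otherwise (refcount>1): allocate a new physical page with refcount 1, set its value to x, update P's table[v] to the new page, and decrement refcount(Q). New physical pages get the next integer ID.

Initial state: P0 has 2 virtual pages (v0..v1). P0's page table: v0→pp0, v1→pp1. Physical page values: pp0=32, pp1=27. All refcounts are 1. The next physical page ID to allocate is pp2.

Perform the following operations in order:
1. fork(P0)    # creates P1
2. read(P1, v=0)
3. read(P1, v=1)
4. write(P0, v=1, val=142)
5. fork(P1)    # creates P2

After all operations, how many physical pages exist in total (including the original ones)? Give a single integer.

Op 1: fork(P0) -> P1. 2 ppages; refcounts: pp0:2 pp1:2
Op 2: read(P1, v0) -> 32. No state change.
Op 3: read(P1, v1) -> 27. No state change.
Op 4: write(P0, v1, 142). refcount(pp1)=2>1 -> COPY to pp2. 3 ppages; refcounts: pp0:2 pp1:1 pp2:1
Op 5: fork(P1) -> P2. 3 ppages; refcounts: pp0:3 pp1:2 pp2:1

Answer: 3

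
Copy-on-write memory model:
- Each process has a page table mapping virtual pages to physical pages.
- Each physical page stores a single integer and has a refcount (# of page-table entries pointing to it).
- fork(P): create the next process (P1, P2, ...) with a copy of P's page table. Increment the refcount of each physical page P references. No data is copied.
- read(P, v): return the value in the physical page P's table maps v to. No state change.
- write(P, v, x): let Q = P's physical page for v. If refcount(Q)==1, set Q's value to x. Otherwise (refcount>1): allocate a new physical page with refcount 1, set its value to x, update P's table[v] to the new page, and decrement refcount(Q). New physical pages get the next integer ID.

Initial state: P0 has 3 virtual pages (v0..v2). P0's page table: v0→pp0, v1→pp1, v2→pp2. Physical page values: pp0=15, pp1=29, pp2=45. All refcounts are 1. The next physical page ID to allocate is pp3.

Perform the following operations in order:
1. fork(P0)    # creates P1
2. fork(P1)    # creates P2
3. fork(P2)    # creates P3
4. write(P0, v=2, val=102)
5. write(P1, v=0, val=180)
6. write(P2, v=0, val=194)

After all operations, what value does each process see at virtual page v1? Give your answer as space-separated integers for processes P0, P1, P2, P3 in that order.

Op 1: fork(P0) -> P1. 3 ppages; refcounts: pp0:2 pp1:2 pp2:2
Op 2: fork(P1) -> P2. 3 ppages; refcounts: pp0:3 pp1:3 pp2:3
Op 3: fork(P2) -> P3. 3 ppages; refcounts: pp0:4 pp1:4 pp2:4
Op 4: write(P0, v2, 102). refcount(pp2)=4>1 -> COPY to pp3. 4 ppages; refcounts: pp0:4 pp1:4 pp2:3 pp3:1
Op 5: write(P1, v0, 180). refcount(pp0)=4>1 -> COPY to pp4. 5 ppages; refcounts: pp0:3 pp1:4 pp2:3 pp3:1 pp4:1
Op 6: write(P2, v0, 194). refcount(pp0)=3>1 -> COPY to pp5. 6 ppages; refcounts: pp0:2 pp1:4 pp2:3 pp3:1 pp4:1 pp5:1
P0: v1 -> pp1 = 29
P1: v1 -> pp1 = 29
P2: v1 -> pp1 = 29
P3: v1 -> pp1 = 29

Answer: 29 29 29 29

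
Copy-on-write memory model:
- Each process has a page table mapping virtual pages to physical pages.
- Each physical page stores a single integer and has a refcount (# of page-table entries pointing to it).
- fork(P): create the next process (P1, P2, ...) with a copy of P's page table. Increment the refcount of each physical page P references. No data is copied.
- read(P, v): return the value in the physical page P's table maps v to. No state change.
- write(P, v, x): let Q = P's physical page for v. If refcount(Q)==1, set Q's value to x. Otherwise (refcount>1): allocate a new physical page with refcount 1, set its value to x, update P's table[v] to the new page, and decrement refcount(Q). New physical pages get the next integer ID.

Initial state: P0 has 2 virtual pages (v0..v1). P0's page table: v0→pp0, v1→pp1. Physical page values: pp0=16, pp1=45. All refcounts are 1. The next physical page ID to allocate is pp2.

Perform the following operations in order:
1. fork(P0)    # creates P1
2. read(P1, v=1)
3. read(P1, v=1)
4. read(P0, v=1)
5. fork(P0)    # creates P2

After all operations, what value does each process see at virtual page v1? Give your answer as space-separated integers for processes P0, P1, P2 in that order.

Answer: 45 45 45

Derivation:
Op 1: fork(P0) -> P1. 2 ppages; refcounts: pp0:2 pp1:2
Op 2: read(P1, v1) -> 45. No state change.
Op 3: read(P1, v1) -> 45. No state change.
Op 4: read(P0, v1) -> 45. No state change.
Op 5: fork(P0) -> P2. 2 ppages; refcounts: pp0:3 pp1:3
P0: v1 -> pp1 = 45
P1: v1 -> pp1 = 45
P2: v1 -> pp1 = 45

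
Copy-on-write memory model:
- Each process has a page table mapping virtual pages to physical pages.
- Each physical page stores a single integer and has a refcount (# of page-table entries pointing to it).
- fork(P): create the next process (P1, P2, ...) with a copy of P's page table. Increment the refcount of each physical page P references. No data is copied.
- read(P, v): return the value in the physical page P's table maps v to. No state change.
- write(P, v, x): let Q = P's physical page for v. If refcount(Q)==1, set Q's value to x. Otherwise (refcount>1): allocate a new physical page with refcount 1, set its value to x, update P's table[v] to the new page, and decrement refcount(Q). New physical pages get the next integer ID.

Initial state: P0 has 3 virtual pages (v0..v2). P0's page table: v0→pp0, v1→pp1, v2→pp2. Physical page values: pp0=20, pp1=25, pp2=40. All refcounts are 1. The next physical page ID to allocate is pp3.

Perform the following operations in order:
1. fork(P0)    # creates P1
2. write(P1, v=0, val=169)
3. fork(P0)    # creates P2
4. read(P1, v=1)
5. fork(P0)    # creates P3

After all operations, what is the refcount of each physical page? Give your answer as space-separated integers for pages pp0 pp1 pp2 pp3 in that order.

Answer: 3 4 4 1

Derivation:
Op 1: fork(P0) -> P1. 3 ppages; refcounts: pp0:2 pp1:2 pp2:2
Op 2: write(P1, v0, 169). refcount(pp0)=2>1 -> COPY to pp3. 4 ppages; refcounts: pp0:1 pp1:2 pp2:2 pp3:1
Op 3: fork(P0) -> P2. 4 ppages; refcounts: pp0:2 pp1:3 pp2:3 pp3:1
Op 4: read(P1, v1) -> 25. No state change.
Op 5: fork(P0) -> P3. 4 ppages; refcounts: pp0:3 pp1:4 pp2:4 pp3:1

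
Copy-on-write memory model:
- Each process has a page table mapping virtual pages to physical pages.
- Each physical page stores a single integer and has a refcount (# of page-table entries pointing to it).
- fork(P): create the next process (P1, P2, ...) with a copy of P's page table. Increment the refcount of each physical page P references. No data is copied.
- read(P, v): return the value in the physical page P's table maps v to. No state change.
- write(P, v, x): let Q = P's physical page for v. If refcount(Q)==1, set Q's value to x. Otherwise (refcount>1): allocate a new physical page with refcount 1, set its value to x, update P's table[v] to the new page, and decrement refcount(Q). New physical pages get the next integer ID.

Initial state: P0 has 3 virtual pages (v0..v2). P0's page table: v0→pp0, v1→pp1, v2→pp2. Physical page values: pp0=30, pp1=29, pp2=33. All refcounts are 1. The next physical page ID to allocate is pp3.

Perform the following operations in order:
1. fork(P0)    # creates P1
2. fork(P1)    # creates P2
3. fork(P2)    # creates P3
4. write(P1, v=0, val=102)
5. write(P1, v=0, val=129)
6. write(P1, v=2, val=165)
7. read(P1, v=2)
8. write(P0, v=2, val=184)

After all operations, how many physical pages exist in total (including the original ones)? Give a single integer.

Op 1: fork(P0) -> P1. 3 ppages; refcounts: pp0:2 pp1:2 pp2:2
Op 2: fork(P1) -> P2. 3 ppages; refcounts: pp0:3 pp1:3 pp2:3
Op 3: fork(P2) -> P3. 3 ppages; refcounts: pp0:4 pp1:4 pp2:4
Op 4: write(P1, v0, 102). refcount(pp0)=4>1 -> COPY to pp3. 4 ppages; refcounts: pp0:3 pp1:4 pp2:4 pp3:1
Op 5: write(P1, v0, 129). refcount(pp3)=1 -> write in place. 4 ppages; refcounts: pp0:3 pp1:4 pp2:4 pp3:1
Op 6: write(P1, v2, 165). refcount(pp2)=4>1 -> COPY to pp4. 5 ppages; refcounts: pp0:3 pp1:4 pp2:3 pp3:1 pp4:1
Op 7: read(P1, v2) -> 165. No state change.
Op 8: write(P0, v2, 184). refcount(pp2)=3>1 -> COPY to pp5. 6 ppages; refcounts: pp0:3 pp1:4 pp2:2 pp3:1 pp4:1 pp5:1

Answer: 6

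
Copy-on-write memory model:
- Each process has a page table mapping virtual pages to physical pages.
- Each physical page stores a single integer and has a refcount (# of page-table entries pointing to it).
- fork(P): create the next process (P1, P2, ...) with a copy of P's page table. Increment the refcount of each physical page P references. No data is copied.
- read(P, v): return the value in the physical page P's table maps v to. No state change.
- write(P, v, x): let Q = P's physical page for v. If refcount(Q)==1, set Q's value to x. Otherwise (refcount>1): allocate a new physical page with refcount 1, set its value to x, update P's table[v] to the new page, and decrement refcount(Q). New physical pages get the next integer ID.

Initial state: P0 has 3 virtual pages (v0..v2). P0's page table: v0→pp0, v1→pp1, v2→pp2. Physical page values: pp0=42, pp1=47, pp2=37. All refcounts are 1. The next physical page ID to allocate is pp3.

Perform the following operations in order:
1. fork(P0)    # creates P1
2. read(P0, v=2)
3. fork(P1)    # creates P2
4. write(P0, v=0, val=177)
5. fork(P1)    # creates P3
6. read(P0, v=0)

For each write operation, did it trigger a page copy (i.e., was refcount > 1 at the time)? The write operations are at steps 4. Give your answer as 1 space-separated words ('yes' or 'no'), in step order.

Op 1: fork(P0) -> P1. 3 ppages; refcounts: pp0:2 pp1:2 pp2:2
Op 2: read(P0, v2) -> 37. No state change.
Op 3: fork(P1) -> P2. 3 ppages; refcounts: pp0:3 pp1:3 pp2:3
Op 4: write(P0, v0, 177). refcount(pp0)=3>1 -> COPY to pp3. 4 ppages; refcounts: pp0:2 pp1:3 pp2:3 pp3:1
Op 5: fork(P1) -> P3. 4 ppages; refcounts: pp0:3 pp1:4 pp2:4 pp3:1
Op 6: read(P0, v0) -> 177. No state change.

yes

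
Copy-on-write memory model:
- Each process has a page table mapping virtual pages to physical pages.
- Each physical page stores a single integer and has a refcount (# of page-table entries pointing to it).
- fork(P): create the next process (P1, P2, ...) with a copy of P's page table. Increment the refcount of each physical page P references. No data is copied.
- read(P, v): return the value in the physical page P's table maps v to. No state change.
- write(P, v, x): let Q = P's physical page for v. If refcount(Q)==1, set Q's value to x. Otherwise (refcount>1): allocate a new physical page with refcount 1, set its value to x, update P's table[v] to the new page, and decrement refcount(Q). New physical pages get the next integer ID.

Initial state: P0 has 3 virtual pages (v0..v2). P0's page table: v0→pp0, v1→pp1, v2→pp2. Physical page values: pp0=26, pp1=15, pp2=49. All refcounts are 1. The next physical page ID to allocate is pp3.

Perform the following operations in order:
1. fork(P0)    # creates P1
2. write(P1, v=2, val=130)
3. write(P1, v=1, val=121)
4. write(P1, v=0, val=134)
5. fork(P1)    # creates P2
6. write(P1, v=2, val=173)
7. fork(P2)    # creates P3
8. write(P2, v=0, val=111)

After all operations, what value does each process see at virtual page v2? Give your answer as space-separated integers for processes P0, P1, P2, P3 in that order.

Answer: 49 173 130 130

Derivation:
Op 1: fork(P0) -> P1. 3 ppages; refcounts: pp0:2 pp1:2 pp2:2
Op 2: write(P1, v2, 130). refcount(pp2)=2>1 -> COPY to pp3. 4 ppages; refcounts: pp0:2 pp1:2 pp2:1 pp3:1
Op 3: write(P1, v1, 121). refcount(pp1)=2>1 -> COPY to pp4. 5 ppages; refcounts: pp0:2 pp1:1 pp2:1 pp3:1 pp4:1
Op 4: write(P1, v0, 134). refcount(pp0)=2>1 -> COPY to pp5. 6 ppages; refcounts: pp0:1 pp1:1 pp2:1 pp3:1 pp4:1 pp5:1
Op 5: fork(P1) -> P2. 6 ppages; refcounts: pp0:1 pp1:1 pp2:1 pp3:2 pp4:2 pp5:2
Op 6: write(P1, v2, 173). refcount(pp3)=2>1 -> COPY to pp6. 7 ppages; refcounts: pp0:1 pp1:1 pp2:1 pp3:1 pp4:2 pp5:2 pp6:1
Op 7: fork(P2) -> P3. 7 ppages; refcounts: pp0:1 pp1:1 pp2:1 pp3:2 pp4:3 pp5:3 pp6:1
Op 8: write(P2, v0, 111). refcount(pp5)=3>1 -> COPY to pp7. 8 ppages; refcounts: pp0:1 pp1:1 pp2:1 pp3:2 pp4:3 pp5:2 pp6:1 pp7:1
P0: v2 -> pp2 = 49
P1: v2 -> pp6 = 173
P2: v2 -> pp3 = 130
P3: v2 -> pp3 = 130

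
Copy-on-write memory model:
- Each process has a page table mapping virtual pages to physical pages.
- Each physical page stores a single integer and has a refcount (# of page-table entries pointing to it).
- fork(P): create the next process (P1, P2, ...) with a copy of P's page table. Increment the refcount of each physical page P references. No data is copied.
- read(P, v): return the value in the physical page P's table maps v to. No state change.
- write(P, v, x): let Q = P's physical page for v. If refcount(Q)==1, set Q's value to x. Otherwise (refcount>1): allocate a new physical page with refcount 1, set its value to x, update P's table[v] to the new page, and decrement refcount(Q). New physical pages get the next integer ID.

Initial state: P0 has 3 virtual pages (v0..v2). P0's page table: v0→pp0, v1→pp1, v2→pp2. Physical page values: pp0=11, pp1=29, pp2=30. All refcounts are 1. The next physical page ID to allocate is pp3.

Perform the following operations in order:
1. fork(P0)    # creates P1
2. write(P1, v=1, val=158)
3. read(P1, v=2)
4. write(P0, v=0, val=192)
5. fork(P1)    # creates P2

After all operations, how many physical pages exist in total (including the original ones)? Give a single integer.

Op 1: fork(P0) -> P1. 3 ppages; refcounts: pp0:2 pp1:2 pp2:2
Op 2: write(P1, v1, 158). refcount(pp1)=2>1 -> COPY to pp3. 4 ppages; refcounts: pp0:2 pp1:1 pp2:2 pp3:1
Op 3: read(P1, v2) -> 30. No state change.
Op 4: write(P0, v0, 192). refcount(pp0)=2>1 -> COPY to pp4. 5 ppages; refcounts: pp0:1 pp1:1 pp2:2 pp3:1 pp4:1
Op 5: fork(P1) -> P2. 5 ppages; refcounts: pp0:2 pp1:1 pp2:3 pp3:2 pp4:1

Answer: 5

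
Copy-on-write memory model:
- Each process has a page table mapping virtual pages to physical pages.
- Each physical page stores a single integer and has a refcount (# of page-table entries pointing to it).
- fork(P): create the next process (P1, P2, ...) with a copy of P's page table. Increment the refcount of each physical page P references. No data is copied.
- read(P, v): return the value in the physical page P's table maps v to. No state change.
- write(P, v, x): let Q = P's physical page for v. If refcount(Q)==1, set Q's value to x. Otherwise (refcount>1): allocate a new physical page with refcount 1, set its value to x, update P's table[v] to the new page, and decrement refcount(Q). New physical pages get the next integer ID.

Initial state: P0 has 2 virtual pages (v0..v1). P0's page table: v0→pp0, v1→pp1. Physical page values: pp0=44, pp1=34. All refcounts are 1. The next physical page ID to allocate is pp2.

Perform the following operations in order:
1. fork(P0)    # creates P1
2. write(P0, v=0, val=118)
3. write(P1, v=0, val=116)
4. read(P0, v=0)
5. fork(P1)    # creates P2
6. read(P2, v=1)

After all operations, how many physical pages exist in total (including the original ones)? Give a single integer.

Op 1: fork(P0) -> P1. 2 ppages; refcounts: pp0:2 pp1:2
Op 2: write(P0, v0, 118). refcount(pp0)=2>1 -> COPY to pp2. 3 ppages; refcounts: pp0:1 pp1:2 pp2:1
Op 3: write(P1, v0, 116). refcount(pp0)=1 -> write in place. 3 ppages; refcounts: pp0:1 pp1:2 pp2:1
Op 4: read(P0, v0) -> 118. No state change.
Op 5: fork(P1) -> P2. 3 ppages; refcounts: pp0:2 pp1:3 pp2:1
Op 6: read(P2, v1) -> 34. No state change.

Answer: 3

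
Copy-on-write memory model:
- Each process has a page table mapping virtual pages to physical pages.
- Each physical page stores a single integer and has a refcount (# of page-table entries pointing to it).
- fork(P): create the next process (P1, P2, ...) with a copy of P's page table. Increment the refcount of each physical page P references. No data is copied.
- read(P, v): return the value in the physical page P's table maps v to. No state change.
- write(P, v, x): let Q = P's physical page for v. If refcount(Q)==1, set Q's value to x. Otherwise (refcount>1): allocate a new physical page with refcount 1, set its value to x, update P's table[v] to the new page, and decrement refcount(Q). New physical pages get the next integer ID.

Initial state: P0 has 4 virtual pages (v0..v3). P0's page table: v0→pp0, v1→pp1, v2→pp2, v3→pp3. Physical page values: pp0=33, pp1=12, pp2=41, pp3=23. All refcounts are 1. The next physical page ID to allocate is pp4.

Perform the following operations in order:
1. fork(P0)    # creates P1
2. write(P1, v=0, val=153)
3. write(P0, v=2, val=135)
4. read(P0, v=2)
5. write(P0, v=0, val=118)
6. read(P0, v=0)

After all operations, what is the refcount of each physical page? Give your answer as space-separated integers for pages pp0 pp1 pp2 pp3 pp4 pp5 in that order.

Answer: 1 2 1 2 1 1

Derivation:
Op 1: fork(P0) -> P1. 4 ppages; refcounts: pp0:2 pp1:2 pp2:2 pp3:2
Op 2: write(P1, v0, 153). refcount(pp0)=2>1 -> COPY to pp4. 5 ppages; refcounts: pp0:1 pp1:2 pp2:2 pp3:2 pp4:1
Op 3: write(P0, v2, 135). refcount(pp2)=2>1 -> COPY to pp5. 6 ppages; refcounts: pp0:1 pp1:2 pp2:1 pp3:2 pp4:1 pp5:1
Op 4: read(P0, v2) -> 135. No state change.
Op 5: write(P0, v0, 118). refcount(pp0)=1 -> write in place. 6 ppages; refcounts: pp0:1 pp1:2 pp2:1 pp3:2 pp4:1 pp5:1
Op 6: read(P0, v0) -> 118. No state change.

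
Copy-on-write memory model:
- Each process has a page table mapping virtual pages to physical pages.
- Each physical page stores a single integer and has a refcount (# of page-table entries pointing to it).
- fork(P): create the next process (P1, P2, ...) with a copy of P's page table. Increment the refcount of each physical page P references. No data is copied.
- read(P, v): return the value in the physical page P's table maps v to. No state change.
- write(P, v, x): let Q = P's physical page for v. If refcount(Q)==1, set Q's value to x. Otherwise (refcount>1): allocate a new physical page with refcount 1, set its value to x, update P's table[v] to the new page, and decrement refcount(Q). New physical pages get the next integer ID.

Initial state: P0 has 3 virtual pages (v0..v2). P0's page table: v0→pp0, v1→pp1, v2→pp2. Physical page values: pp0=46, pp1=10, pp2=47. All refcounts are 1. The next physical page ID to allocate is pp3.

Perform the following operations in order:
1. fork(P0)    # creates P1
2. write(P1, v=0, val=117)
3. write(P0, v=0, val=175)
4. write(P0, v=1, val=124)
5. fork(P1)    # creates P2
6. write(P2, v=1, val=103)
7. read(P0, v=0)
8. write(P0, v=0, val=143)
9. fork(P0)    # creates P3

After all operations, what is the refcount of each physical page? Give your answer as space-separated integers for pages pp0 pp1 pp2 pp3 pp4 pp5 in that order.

Op 1: fork(P0) -> P1. 3 ppages; refcounts: pp0:2 pp1:2 pp2:2
Op 2: write(P1, v0, 117). refcount(pp0)=2>1 -> COPY to pp3. 4 ppages; refcounts: pp0:1 pp1:2 pp2:2 pp3:1
Op 3: write(P0, v0, 175). refcount(pp0)=1 -> write in place. 4 ppages; refcounts: pp0:1 pp1:2 pp2:2 pp3:1
Op 4: write(P0, v1, 124). refcount(pp1)=2>1 -> COPY to pp4. 5 ppages; refcounts: pp0:1 pp1:1 pp2:2 pp3:1 pp4:1
Op 5: fork(P1) -> P2. 5 ppages; refcounts: pp0:1 pp1:2 pp2:3 pp3:2 pp4:1
Op 6: write(P2, v1, 103). refcount(pp1)=2>1 -> COPY to pp5. 6 ppages; refcounts: pp0:1 pp1:1 pp2:3 pp3:2 pp4:1 pp5:1
Op 7: read(P0, v0) -> 175. No state change.
Op 8: write(P0, v0, 143). refcount(pp0)=1 -> write in place. 6 ppages; refcounts: pp0:1 pp1:1 pp2:3 pp3:2 pp4:1 pp5:1
Op 9: fork(P0) -> P3. 6 ppages; refcounts: pp0:2 pp1:1 pp2:4 pp3:2 pp4:2 pp5:1

Answer: 2 1 4 2 2 1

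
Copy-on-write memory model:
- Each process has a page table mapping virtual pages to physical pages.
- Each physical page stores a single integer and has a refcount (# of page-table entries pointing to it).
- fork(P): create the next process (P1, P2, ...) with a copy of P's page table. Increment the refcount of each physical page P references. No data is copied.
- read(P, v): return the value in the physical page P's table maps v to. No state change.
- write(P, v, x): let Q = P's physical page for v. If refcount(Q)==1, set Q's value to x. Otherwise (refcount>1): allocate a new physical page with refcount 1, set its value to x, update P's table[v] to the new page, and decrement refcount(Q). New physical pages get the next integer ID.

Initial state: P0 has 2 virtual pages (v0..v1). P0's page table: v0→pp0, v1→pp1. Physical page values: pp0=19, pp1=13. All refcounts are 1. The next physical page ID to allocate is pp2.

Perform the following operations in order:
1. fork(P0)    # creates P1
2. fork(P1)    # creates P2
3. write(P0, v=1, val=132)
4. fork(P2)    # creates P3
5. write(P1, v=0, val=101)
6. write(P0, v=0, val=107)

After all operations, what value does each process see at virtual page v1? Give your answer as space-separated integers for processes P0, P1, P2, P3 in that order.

Op 1: fork(P0) -> P1. 2 ppages; refcounts: pp0:2 pp1:2
Op 2: fork(P1) -> P2. 2 ppages; refcounts: pp0:3 pp1:3
Op 3: write(P0, v1, 132). refcount(pp1)=3>1 -> COPY to pp2. 3 ppages; refcounts: pp0:3 pp1:2 pp2:1
Op 4: fork(P2) -> P3. 3 ppages; refcounts: pp0:4 pp1:3 pp2:1
Op 5: write(P1, v0, 101). refcount(pp0)=4>1 -> COPY to pp3. 4 ppages; refcounts: pp0:3 pp1:3 pp2:1 pp3:1
Op 6: write(P0, v0, 107). refcount(pp0)=3>1 -> COPY to pp4. 5 ppages; refcounts: pp0:2 pp1:3 pp2:1 pp3:1 pp4:1
P0: v1 -> pp2 = 132
P1: v1 -> pp1 = 13
P2: v1 -> pp1 = 13
P3: v1 -> pp1 = 13

Answer: 132 13 13 13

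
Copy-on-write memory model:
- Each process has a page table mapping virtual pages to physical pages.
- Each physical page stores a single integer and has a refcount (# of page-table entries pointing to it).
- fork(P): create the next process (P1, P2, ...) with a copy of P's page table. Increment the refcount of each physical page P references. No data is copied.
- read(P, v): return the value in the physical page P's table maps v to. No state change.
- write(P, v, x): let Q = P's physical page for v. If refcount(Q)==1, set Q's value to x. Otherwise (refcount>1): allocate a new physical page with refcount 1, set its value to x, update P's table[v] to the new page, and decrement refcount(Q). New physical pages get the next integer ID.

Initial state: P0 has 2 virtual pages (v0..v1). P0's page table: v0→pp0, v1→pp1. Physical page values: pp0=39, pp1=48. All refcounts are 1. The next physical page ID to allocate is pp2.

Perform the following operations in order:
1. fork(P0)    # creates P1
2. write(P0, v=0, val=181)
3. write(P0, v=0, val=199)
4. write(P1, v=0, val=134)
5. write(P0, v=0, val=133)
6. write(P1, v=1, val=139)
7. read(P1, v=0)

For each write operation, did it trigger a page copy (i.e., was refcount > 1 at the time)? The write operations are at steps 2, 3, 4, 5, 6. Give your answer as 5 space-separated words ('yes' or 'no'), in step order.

Op 1: fork(P0) -> P1. 2 ppages; refcounts: pp0:2 pp1:2
Op 2: write(P0, v0, 181). refcount(pp0)=2>1 -> COPY to pp2. 3 ppages; refcounts: pp0:1 pp1:2 pp2:1
Op 3: write(P0, v0, 199). refcount(pp2)=1 -> write in place. 3 ppages; refcounts: pp0:1 pp1:2 pp2:1
Op 4: write(P1, v0, 134). refcount(pp0)=1 -> write in place. 3 ppages; refcounts: pp0:1 pp1:2 pp2:1
Op 5: write(P0, v0, 133). refcount(pp2)=1 -> write in place. 3 ppages; refcounts: pp0:1 pp1:2 pp2:1
Op 6: write(P1, v1, 139). refcount(pp1)=2>1 -> COPY to pp3. 4 ppages; refcounts: pp0:1 pp1:1 pp2:1 pp3:1
Op 7: read(P1, v0) -> 134. No state change.

yes no no no yes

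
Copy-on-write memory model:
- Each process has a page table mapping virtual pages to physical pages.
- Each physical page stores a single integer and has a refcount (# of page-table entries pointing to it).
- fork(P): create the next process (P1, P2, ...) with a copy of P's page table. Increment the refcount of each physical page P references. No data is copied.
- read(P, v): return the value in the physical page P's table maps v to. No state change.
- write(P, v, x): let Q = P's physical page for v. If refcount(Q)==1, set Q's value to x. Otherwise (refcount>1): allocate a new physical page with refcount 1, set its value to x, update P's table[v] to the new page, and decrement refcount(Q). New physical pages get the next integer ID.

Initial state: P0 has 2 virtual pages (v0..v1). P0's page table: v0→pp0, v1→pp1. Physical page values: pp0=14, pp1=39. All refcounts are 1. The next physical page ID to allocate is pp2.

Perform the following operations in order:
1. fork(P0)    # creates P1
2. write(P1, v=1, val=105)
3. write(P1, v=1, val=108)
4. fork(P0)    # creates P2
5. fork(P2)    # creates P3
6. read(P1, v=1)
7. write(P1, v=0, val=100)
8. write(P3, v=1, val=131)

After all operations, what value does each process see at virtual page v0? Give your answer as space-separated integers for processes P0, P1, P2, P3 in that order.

Op 1: fork(P0) -> P1. 2 ppages; refcounts: pp0:2 pp1:2
Op 2: write(P1, v1, 105). refcount(pp1)=2>1 -> COPY to pp2. 3 ppages; refcounts: pp0:2 pp1:1 pp2:1
Op 3: write(P1, v1, 108). refcount(pp2)=1 -> write in place. 3 ppages; refcounts: pp0:2 pp1:1 pp2:1
Op 4: fork(P0) -> P2. 3 ppages; refcounts: pp0:3 pp1:2 pp2:1
Op 5: fork(P2) -> P3. 3 ppages; refcounts: pp0:4 pp1:3 pp2:1
Op 6: read(P1, v1) -> 108. No state change.
Op 7: write(P1, v0, 100). refcount(pp0)=4>1 -> COPY to pp3. 4 ppages; refcounts: pp0:3 pp1:3 pp2:1 pp3:1
Op 8: write(P3, v1, 131). refcount(pp1)=3>1 -> COPY to pp4. 5 ppages; refcounts: pp0:3 pp1:2 pp2:1 pp3:1 pp4:1
P0: v0 -> pp0 = 14
P1: v0 -> pp3 = 100
P2: v0 -> pp0 = 14
P3: v0 -> pp0 = 14

Answer: 14 100 14 14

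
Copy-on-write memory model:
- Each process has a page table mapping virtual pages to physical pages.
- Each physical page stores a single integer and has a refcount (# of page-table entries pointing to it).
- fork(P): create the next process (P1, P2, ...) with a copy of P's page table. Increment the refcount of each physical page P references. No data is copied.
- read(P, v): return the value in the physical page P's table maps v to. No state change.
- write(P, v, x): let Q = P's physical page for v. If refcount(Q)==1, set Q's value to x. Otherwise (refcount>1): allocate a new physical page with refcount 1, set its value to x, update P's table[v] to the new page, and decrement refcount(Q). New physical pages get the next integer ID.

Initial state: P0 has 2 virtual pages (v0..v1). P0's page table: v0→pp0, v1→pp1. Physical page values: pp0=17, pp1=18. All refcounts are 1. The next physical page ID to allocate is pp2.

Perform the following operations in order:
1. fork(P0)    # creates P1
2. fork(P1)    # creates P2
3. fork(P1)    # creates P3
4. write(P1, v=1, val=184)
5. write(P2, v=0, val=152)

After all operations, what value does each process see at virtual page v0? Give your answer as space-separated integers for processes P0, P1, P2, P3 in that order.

Op 1: fork(P0) -> P1. 2 ppages; refcounts: pp0:2 pp1:2
Op 2: fork(P1) -> P2. 2 ppages; refcounts: pp0:3 pp1:3
Op 3: fork(P1) -> P3. 2 ppages; refcounts: pp0:4 pp1:4
Op 4: write(P1, v1, 184). refcount(pp1)=4>1 -> COPY to pp2. 3 ppages; refcounts: pp0:4 pp1:3 pp2:1
Op 5: write(P2, v0, 152). refcount(pp0)=4>1 -> COPY to pp3. 4 ppages; refcounts: pp0:3 pp1:3 pp2:1 pp3:1
P0: v0 -> pp0 = 17
P1: v0 -> pp0 = 17
P2: v0 -> pp3 = 152
P3: v0 -> pp0 = 17

Answer: 17 17 152 17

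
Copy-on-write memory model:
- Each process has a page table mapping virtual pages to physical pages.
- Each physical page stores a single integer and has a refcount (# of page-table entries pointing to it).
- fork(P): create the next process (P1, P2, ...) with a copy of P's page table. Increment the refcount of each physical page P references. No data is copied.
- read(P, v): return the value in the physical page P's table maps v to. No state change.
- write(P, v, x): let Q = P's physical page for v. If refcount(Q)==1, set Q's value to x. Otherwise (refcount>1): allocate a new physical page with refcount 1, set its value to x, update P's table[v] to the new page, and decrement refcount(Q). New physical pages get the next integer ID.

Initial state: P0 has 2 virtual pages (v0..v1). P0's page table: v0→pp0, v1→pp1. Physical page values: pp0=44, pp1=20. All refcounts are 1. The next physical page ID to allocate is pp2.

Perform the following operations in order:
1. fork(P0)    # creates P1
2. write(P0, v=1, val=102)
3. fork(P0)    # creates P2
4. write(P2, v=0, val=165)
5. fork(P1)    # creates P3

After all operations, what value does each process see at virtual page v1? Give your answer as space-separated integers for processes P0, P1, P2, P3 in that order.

Answer: 102 20 102 20

Derivation:
Op 1: fork(P0) -> P1. 2 ppages; refcounts: pp0:2 pp1:2
Op 2: write(P0, v1, 102). refcount(pp1)=2>1 -> COPY to pp2. 3 ppages; refcounts: pp0:2 pp1:1 pp2:1
Op 3: fork(P0) -> P2. 3 ppages; refcounts: pp0:3 pp1:1 pp2:2
Op 4: write(P2, v0, 165). refcount(pp0)=3>1 -> COPY to pp3. 4 ppages; refcounts: pp0:2 pp1:1 pp2:2 pp3:1
Op 5: fork(P1) -> P3. 4 ppages; refcounts: pp0:3 pp1:2 pp2:2 pp3:1
P0: v1 -> pp2 = 102
P1: v1 -> pp1 = 20
P2: v1 -> pp2 = 102
P3: v1 -> pp1 = 20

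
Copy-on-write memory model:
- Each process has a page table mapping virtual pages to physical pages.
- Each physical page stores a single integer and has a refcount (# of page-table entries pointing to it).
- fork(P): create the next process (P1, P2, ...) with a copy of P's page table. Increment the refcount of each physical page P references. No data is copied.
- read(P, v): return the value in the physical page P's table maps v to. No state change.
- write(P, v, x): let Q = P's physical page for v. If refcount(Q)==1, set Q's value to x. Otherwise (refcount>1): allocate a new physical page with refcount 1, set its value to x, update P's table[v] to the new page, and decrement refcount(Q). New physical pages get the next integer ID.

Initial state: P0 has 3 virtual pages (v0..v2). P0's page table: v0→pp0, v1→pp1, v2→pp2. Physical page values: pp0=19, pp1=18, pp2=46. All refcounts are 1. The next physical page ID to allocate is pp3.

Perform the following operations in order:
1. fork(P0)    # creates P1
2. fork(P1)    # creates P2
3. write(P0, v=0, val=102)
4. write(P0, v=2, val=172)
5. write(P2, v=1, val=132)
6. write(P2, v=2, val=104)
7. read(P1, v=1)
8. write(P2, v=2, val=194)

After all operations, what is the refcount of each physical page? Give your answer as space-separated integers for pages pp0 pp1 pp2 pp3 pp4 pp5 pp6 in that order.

Op 1: fork(P0) -> P1. 3 ppages; refcounts: pp0:2 pp1:2 pp2:2
Op 2: fork(P1) -> P2. 3 ppages; refcounts: pp0:3 pp1:3 pp2:3
Op 3: write(P0, v0, 102). refcount(pp0)=3>1 -> COPY to pp3. 4 ppages; refcounts: pp0:2 pp1:3 pp2:3 pp3:1
Op 4: write(P0, v2, 172). refcount(pp2)=3>1 -> COPY to pp4. 5 ppages; refcounts: pp0:2 pp1:3 pp2:2 pp3:1 pp4:1
Op 5: write(P2, v1, 132). refcount(pp1)=3>1 -> COPY to pp5. 6 ppages; refcounts: pp0:2 pp1:2 pp2:2 pp3:1 pp4:1 pp5:1
Op 6: write(P2, v2, 104). refcount(pp2)=2>1 -> COPY to pp6. 7 ppages; refcounts: pp0:2 pp1:2 pp2:1 pp3:1 pp4:1 pp5:1 pp6:1
Op 7: read(P1, v1) -> 18. No state change.
Op 8: write(P2, v2, 194). refcount(pp6)=1 -> write in place. 7 ppages; refcounts: pp0:2 pp1:2 pp2:1 pp3:1 pp4:1 pp5:1 pp6:1

Answer: 2 2 1 1 1 1 1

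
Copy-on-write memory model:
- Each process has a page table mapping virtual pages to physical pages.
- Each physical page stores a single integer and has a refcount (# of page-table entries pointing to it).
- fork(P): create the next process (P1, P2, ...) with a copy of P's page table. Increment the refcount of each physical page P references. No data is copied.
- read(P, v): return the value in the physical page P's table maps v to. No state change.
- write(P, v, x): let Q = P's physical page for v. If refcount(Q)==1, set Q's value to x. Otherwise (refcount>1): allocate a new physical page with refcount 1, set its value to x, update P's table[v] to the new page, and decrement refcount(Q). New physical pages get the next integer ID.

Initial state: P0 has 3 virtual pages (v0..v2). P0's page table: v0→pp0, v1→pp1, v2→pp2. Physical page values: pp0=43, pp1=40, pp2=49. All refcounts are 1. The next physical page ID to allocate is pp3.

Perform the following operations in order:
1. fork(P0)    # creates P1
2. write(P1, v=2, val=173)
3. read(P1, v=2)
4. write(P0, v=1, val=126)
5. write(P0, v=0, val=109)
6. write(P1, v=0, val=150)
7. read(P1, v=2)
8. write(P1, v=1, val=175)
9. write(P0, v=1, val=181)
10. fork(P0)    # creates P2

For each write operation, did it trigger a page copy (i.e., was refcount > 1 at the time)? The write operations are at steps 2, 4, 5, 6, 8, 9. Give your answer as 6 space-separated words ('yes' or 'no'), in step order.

Op 1: fork(P0) -> P1. 3 ppages; refcounts: pp0:2 pp1:2 pp2:2
Op 2: write(P1, v2, 173). refcount(pp2)=2>1 -> COPY to pp3. 4 ppages; refcounts: pp0:2 pp1:2 pp2:1 pp3:1
Op 3: read(P1, v2) -> 173. No state change.
Op 4: write(P0, v1, 126). refcount(pp1)=2>1 -> COPY to pp4. 5 ppages; refcounts: pp0:2 pp1:1 pp2:1 pp3:1 pp4:1
Op 5: write(P0, v0, 109). refcount(pp0)=2>1 -> COPY to pp5. 6 ppages; refcounts: pp0:1 pp1:1 pp2:1 pp3:1 pp4:1 pp5:1
Op 6: write(P1, v0, 150). refcount(pp0)=1 -> write in place. 6 ppages; refcounts: pp0:1 pp1:1 pp2:1 pp3:1 pp4:1 pp5:1
Op 7: read(P1, v2) -> 173. No state change.
Op 8: write(P1, v1, 175). refcount(pp1)=1 -> write in place. 6 ppages; refcounts: pp0:1 pp1:1 pp2:1 pp3:1 pp4:1 pp5:1
Op 9: write(P0, v1, 181). refcount(pp4)=1 -> write in place. 6 ppages; refcounts: pp0:1 pp1:1 pp2:1 pp3:1 pp4:1 pp5:1
Op 10: fork(P0) -> P2. 6 ppages; refcounts: pp0:1 pp1:1 pp2:2 pp3:1 pp4:2 pp5:2

yes yes yes no no no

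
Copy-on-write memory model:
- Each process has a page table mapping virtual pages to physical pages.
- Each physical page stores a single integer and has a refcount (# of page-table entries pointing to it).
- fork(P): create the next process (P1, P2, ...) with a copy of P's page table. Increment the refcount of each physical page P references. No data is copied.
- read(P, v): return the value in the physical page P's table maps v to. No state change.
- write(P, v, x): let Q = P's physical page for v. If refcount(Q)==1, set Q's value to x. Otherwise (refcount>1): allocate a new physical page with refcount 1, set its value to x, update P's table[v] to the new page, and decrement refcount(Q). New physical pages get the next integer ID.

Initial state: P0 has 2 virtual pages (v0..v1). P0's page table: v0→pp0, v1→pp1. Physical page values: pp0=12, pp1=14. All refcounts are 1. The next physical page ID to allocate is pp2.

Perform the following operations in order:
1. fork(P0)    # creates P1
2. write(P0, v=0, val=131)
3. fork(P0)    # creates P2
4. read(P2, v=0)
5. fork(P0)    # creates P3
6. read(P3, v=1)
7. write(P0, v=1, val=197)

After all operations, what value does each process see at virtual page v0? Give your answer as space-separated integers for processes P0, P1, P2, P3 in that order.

Op 1: fork(P0) -> P1. 2 ppages; refcounts: pp0:2 pp1:2
Op 2: write(P0, v0, 131). refcount(pp0)=2>1 -> COPY to pp2. 3 ppages; refcounts: pp0:1 pp1:2 pp2:1
Op 3: fork(P0) -> P2. 3 ppages; refcounts: pp0:1 pp1:3 pp2:2
Op 4: read(P2, v0) -> 131. No state change.
Op 5: fork(P0) -> P3. 3 ppages; refcounts: pp0:1 pp1:4 pp2:3
Op 6: read(P3, v1) -> 14. No state change.
Op 7: write(P0, v1, 197). refcount(pp1)=4>1 -> COPY to pp3. 4 ppages; refcounts: pp0:1 pp1:3 pp2:3 pp3:1
P0: v0 -> pp2 = 131
P1: v0 -> pp0 = 12
P2: v0 -> pp2 = 131
P3: v0 -> pp2 = 131

Answer: 131 12 131 131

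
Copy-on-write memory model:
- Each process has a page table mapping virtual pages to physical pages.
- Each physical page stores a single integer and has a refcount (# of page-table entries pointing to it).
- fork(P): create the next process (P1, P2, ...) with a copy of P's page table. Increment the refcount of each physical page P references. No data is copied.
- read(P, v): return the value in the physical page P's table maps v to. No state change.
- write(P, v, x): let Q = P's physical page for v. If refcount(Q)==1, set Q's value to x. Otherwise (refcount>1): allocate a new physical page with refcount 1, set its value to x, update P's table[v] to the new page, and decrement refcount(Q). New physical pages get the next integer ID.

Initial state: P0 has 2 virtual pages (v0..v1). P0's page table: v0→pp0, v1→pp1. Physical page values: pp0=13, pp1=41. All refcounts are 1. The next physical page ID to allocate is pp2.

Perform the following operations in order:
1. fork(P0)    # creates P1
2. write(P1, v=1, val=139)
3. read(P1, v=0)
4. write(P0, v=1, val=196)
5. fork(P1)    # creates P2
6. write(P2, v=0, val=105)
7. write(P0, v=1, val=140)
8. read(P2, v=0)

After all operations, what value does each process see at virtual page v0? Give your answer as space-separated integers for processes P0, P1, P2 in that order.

Answer: 13 13 105

Derivation:
Op 1: fork(P0) -> P1. 2 ppages; refcounts: pp0:2 pp1:2
Op 2: write(P1, v1, 139). refcount(pp1)=2>1 -> COPY to pp2. 3 ppages; refcounts: pp0:2 pp1:1 pp2:1
Op 3: read(P1, v0) -> 13. No state change.
Op 4: write(P0, v1, 196). refcount(pp1)=1 -> write in place. 3 ppages; refcounts: pp0:2 pp1:1 pp2:1
Op 5: fork(P1) -> P2. 3 ppages; refcounts: pp0:3 pp1:1 pp2:2
Op 6: write(P2, v0, 105). refcount(pp0)=3>1 -> COPY to pp3. 4 ppages; refcounts: pp0:2 pp1:1 pp2:2 pp3:1
Op 7: write(P0, v1, 140). refcount(pp1)=1 -> write in place. 4 ppages; refcounts: pp0:2 pp1:1 pp2:2 pp3:1
Op 8: read(P2, v0) -> 105. No state change.
P0: v0 -> pp0 = 13
P1: v0 -> pp0 = 13
P2: v0 -> pp3 = 105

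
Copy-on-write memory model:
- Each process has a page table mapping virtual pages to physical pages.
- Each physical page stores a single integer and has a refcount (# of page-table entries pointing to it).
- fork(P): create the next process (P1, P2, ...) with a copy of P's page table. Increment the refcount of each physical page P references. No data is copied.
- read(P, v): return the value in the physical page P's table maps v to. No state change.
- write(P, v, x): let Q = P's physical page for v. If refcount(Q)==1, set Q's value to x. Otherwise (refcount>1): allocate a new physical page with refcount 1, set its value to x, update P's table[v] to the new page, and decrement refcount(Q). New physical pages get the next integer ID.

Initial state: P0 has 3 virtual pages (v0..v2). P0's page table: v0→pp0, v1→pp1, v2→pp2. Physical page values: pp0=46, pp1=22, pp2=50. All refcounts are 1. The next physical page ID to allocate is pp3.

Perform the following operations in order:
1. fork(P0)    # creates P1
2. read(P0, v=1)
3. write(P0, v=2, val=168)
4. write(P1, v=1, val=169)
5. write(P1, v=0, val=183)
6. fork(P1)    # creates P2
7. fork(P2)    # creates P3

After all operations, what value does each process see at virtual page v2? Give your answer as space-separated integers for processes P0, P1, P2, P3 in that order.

Answer: 168 50 50 50

Derivation:
Op 1: fork(P0) -> P1. 3 ppages; refcounts: pp0:2 pp1:2 pp2:2
Op 2: read(P0, v1) -> 22. No state change.
Op 3: write(P0, v2, 168). refcount(pp2)=2>1 -> COPY to pp3. 4 ppages; refcounts: pp0:2 pp1:2 pp2:1 pp3:1
Op 4: write(P1, v1, 169). refcount(pp1)=2>1 -> COPY to pp4. 5 ppages; refcounts: pp0:2 pp1:1 pp2:1 pp3:1 pp4:1
Op 5: write(P1, v0, 183). refcount(pp0)=2>1 -> COPY to pp5. 6 ppages; refcounts: pp0:1 pp1:1 pp2:1 pp3:1 pp4:1 pp5:1
Op 6: fork(P1) -> P2. 6 ppages; refcounts: pp0:1 pp1:1 pp2:2 pp3:1 pp4:2 pp5:2
Op 7: fork(P2) -> P3. 6 ppages; refcounts: pp0:1 pp1:1 pp2:3 pp3:1 pp4:3 pp5:3
P0: v2 -> pp3 = 168
P1: v2 -> pp2 = 50
P2: v2 -> pp2 = 50
P3: v2 -> pp2 = 50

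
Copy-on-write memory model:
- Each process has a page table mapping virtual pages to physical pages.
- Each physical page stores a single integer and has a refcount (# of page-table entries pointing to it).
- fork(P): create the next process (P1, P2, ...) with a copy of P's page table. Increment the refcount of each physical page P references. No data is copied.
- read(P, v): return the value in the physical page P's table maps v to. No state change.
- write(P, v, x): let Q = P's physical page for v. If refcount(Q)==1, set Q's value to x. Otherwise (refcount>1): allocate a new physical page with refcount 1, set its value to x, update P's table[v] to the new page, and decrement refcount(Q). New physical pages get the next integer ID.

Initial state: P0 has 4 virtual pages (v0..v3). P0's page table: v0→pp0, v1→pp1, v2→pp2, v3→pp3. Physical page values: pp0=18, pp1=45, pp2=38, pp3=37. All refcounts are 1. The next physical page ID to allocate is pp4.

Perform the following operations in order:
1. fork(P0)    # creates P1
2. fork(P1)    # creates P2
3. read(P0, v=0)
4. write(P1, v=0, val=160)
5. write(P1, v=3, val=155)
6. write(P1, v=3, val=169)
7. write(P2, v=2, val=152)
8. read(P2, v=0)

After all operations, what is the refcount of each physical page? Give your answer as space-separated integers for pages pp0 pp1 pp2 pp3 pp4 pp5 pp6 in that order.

Answer: 2 3 2 2 1 1 1

Derivation:
Op 1: fork(P0) -> P1. 4 ppages; refcounts: pp0:2 pp1:2 pp2:2 pp3:2
Op 2: fork(P1) -> P2. 4 ppages; refcounts: pp0:3 pp1:3 pp2:3 pp3:3
Op 3: read(P0, v0) -> 18. No state change.
Op 4: write(P1, v0, 160). refcount(pp0)=3>1 -> COPY to pp4. 5 ppages; refcounts: pp0:2 pp1:3 pp2:3 pp3:3 pp4:1
Op 5: write(P1, v3, 155). refcount(pp3)=3>1 -> COPY to pp5. 6 ppages; refcounts: pp0:2 pp1:3 pp2:3 pp3:2 pp4:1 pp5:1
Op 6: write(P1, v3, 169). refcount(pp5)=1 -> write in place. 6 ppages; refcounts: pp0:2 pp1:3 pp2:3 pp3:2 pp4:1 pp5:1
Op 7: write(P2, v2, 152). refcount(pp2)=3>1 -> COPY to pp6. 7 ppages; refcounts: pp0:2 pp1:3 pp2:2 pp3:2 pp4:1 pp5:1 pp6:1
Op 8: read(P2, v0) -> 18. No state change.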